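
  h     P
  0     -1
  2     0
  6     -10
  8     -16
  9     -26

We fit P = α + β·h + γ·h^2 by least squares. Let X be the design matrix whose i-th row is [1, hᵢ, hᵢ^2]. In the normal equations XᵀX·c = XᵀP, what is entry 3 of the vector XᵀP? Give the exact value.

-3490

Entry 3 ↔ basis h^2, so (XᵀP)_{3} = Σᵢ (h^2)·Pᵢ = (0)·(-1) + (4)·(0) + (36)·(-10) + (64)·(-16) + (81)·(-26) = -3490.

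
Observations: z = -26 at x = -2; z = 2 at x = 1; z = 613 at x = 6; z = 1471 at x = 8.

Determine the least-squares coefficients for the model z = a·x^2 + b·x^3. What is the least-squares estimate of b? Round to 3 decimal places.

Sums needed: Σx^2·x^2 = 5409, Σx^2·x^3 = 40513, Σx^3·x^3 = 308865.
And Σx^2·z = 116110, Σx^3·z = 885770.
MᵀM·[a, b]ᵀ = Mᵀz becomes [[5409, 40513]; [40513, 308865]]·[a, b]ᵀ = [116110, 885770]ᵀ.
Eliminating b: 308865·(row 1) − 40513·(row 2) gives 29347616·a = 308865·116110 − 40513·885770 = -22884860, so a = -5721215/7336904.
Then b = (885770 − 40513·(-5721215/7336904))/308865 = 21791375/7336904.

b = 2.970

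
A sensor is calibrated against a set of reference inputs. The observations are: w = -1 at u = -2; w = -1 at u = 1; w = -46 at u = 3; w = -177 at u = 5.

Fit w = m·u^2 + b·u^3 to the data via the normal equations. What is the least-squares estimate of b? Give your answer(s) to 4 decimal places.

Forming AᵀA = [[723, 3337]; [3337, 16419]] and Aᵀw = [-4844, -23360]ᵀ gives AᵀA·[m, b]ᵀ = Aᵀw.
Eliminating b: 16419·(row 1) − 3337·(row 2) gives 735368·m = 16419·(-4844) − 3337·(-23360) = -1581316, so m = -395329/183842.
Then b = ((-23360) − 3337·(-395329/183842))/16419 = -181213/183842.

b = -0.9857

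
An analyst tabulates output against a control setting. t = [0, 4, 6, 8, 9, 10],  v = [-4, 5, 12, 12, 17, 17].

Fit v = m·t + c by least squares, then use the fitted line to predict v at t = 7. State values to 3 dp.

v̂ = 11.615

Normal-equation sums: Σt·t = 297, Σt = 37, Σ1 = 6.
For Aᵀv: Σt·v = 511, Σv = 59.
So AᵀA·[m, c]ᵀ = Aᵀv: [[297, 37]; [37, 6]]·[m, c]ᵀ = [511, 59]ᵀ.
Determinant 297·6 − 37² = 413.
m = (511·6 − 37·59)/413 = 883/413; c = (297·59 − 37·511)/413 = -1384/413.
At t = 7: v̂ = (883/413)·(7) + (-1384/413)·(1) = 4797/413.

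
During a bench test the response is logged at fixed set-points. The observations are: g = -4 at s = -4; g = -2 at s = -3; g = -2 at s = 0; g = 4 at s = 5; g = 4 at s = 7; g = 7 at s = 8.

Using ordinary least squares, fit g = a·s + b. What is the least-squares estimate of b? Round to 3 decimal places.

b = -0.614

Setting ∂/∂a … = 0 gives: 163·a + 13·b = 126;  13·a + 6·b = 7.
Δ = 163·6 − 13² = 809.
a = (126·6 − 13·7)/809 = 665/809; b = (163·7 − 13·126)/809 = -497/809.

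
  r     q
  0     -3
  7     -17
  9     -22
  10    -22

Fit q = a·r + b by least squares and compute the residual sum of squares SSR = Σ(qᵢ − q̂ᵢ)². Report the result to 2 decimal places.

SSR = 1.98

From the data, Σr·r = 230, Σr = 26, Σ1 = 4.
Right-hand side: Σr·q = -537, Σq = -64.
Normal equations: [[230, 26]; [26, 4]]·[a, b]ᵀ = [-537, -64]ᵀ.
Eliminating b: 4·(row 1) − 26·(row 2) gives 244·a = 4·(-537) − 26·(-64) = -484, so a = -121/61.
Then b = ((-64) − 26·(-121/61))/4 = -379/122.
Residuals: 13/122, -1/122, -127/122, 115/122; SSR = 121/61.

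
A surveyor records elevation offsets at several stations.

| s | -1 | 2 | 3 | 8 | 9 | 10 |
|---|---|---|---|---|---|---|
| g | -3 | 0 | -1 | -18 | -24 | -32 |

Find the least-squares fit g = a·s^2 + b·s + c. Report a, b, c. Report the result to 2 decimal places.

From the data, Σs^2·s^2 = 20755, Σs^2·s = 2275, Σs^2 = 259, Σs·s = 259, Σs = 31, Σ1 = 6.
And Σs^2·g = -6308, Σs·g = -680, Σg = -78.
Normal equations: [[20755, 2275, 259]; [2275, 259, 31]; [259, 31, 6]]·[a, b, c]ᵀ = [-6308, -680, -78]ᵀ.
Row-reducing yields a = -15583/34328, b = 7357/4904, c = -1417/1226.

a = -0.45, b = 1.50, c = -1.16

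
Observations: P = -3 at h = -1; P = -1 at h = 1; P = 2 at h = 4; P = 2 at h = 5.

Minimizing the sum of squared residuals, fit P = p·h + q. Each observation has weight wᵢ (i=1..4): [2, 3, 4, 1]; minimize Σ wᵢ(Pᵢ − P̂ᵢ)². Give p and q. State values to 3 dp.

With design matrix M, MᵀWM = [[94, 22]; [22, 10]] and MᵀWP = [45, 1]ᵀ.
Determinant 94·10 − 22² = 456.
p = (45·10 − 22·1)/456 = 107/114; q = (94·1 − 22·45)/456 = -112/57.

p = 0.939, q = -1.965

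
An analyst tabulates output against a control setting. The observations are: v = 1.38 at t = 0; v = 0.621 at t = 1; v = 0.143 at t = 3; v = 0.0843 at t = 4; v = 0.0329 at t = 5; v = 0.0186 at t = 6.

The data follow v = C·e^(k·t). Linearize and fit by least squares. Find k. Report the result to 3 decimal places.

Let Y = ln v. Fitting Y = k·t + ln C by least squares:
AᵀA = [[87.0000, 19.0000]; [19.0000, 6]], rhs = [-57.1836, -11.9715]ᵀ  (here Σt = 19.0000, Σ(t)² = 87.0000, Σln v = -11.9715, Σt·ln v = -57.1836).
Slope k = (n·Σt·ln v − Σt·Σln v)/(n·Σ(t)² − (Σt)²) = (6·-57.1836 − 19.0000·-11.9715)/161.0000 = -0.71828; ln C = (Σln v − k·Σt)/n = 0.27931.

k = -0.718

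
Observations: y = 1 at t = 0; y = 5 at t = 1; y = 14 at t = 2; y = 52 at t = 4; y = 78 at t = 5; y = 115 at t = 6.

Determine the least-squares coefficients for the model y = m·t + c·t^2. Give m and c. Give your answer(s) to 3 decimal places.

With design matrix M, MᵀM = [[82, 414]; [414, 2194]] and Mᵀy = [1321, 6983]ᵀ.
det = 82·2194 − 414² = 8512.
m = (1321·2194 − 414·6983)/8512 = 457/532; c = (82·6983 − 414·1321)/8512 = 1607/532.

m = 0.859, c = 3.021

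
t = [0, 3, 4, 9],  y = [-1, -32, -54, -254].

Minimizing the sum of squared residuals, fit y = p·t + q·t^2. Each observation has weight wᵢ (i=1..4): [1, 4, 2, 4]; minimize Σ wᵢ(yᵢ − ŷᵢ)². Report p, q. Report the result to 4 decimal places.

With design matrix A, AᵀWA = [[392, 3152]; [3152, 27080]] and AᵀWy = [-9960, -85176]ᵀ.
Eliminating q: 27080·(row 1) − 3152·(row 2) gives 680256·p = 27080·(-9960) − 3152·(-85176) = -1242048, so p = -6469/3543.
Then q = ((-85176) − 3152·(-6469/3543))/27080 = -10391/3543.

p = -1.8259, q = -2.9328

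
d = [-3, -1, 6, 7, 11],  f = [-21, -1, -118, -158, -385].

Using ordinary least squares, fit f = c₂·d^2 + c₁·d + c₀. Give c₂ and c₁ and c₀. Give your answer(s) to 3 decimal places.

Compute the Gram sums: Σd^2·d^2 = 18420, Σd^2·d = 1862, Σd^2 = 216, Σd·d = 216, Σd = 20, Σ1 = 5.
And Σd^2·f = -58765, Σd·f = -5985, Σf = -683.
Normal equations: [[18420, 1862, 216]; [1862, 216, 20]; [216, 20, 5]]·[c₂, c₁, c₀]ᵀ = [-58765, -5985, -683]ᵀ.
Row-reducing yields c₂ = -1831961/600182, c₁ = -912463/600182, c₀ = 36623/27281.

c₂ = -3.052, c₁ = -1.520, c₀ = 1.342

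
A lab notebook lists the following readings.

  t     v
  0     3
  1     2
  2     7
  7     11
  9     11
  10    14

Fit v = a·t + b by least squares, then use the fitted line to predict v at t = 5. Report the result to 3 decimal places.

v̂ = 8.176

Setting ∂/∂a … = 0 gives: 235·a + 29·b = 332;  29·a + 6·b = 48.
Eliminating b: 6·(row 1) − 29·(row 2) gives 569·a = 6·332 − 29·48 = 600, so a = 600/569.
Then b = (48 − 29·(600/569))/6 = 1652/569.
At t = 5: v̂ = (600/569)·(5) + (1652/569)·(1) = 4652/569.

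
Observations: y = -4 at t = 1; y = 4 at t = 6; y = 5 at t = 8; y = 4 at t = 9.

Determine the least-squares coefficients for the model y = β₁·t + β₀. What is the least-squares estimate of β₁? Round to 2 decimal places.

β₁ = 1.11

Normal-equation sums: Σt·t = 182, Σt = 24, Σ1 = 4.
And Σt·y = 96, Σy = 9.
Eliminating β₀: 4·(row 1) − 24·(row 2) gives 152·β₁ = 4·96 − 24·9 = 168, so β₁ = 21/19.
Then β₀ = (9 − 24·(21/19))/4 = -333/76.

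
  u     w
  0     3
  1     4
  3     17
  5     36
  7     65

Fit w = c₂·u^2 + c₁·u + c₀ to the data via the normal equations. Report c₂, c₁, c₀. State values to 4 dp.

Normal-equation sums: Σu^2·u^2 = 3108, Σu^2·u = 496, Σu^2 = 84, Σu·u = 84, Σu = 16, Σ1 = 5.
For Mᵀw: Σu^2·w = 4242, Σu·w = 690, Σw = 125.
Normal equations: [[3108, 496, 84]; [496, 84, 16]; [84, 16, 5]]·[c₂, c₁, c₀]ᵀ = [4242, 690, 125]ᵀ.
Inverting the 3×3 Gram matrix, [c₂, c₁, c₀]ᵀ = [2731/2522, 3381/2522, 3175/1261]ᵀ.

c₂ = 1.0829, c₁ = 1.3406, c₀ = 2.5178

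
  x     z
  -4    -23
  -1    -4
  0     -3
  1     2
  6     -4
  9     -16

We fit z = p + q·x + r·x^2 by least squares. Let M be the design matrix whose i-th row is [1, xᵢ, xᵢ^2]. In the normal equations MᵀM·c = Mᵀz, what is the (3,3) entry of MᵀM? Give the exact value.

Row 3 ↔ basis x^2, column 3 ↔ basis x^2, so (MᵀM)_{3,3} = Σᵢ (x^2)·(x^2) = (16)·(16) + (1)·(1) + (0)·(0) + (1)·(1) + (36)·(36) + (81)·(81) = 8115.

8115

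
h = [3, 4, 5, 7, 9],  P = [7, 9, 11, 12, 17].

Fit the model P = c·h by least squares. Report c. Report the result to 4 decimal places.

c = 1.9389

From the data, Σh·h = 180.
And Σh·P = 349.
Normal equations: [[180]]·[c]ᵀ = [349]ᵀ.
Hence c = 349 / 180 ≈ 1.93889.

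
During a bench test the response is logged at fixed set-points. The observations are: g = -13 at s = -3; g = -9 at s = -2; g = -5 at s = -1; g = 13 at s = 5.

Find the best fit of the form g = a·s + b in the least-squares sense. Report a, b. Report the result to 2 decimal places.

Entries of AᵀA: Σs·s = 39, Σs = -1, Σ1 = 4.
And Σs·g = 127, Σg = -14.
So AᵀA·[a, b]ᵀ = Aᵀg: [[39, -1]; [-1, 4]]·[a, b]ᵀ = [127, -14]ᵀ.
Determinant 39·4 − (-1)² = 155.
a = (127·4 − (-1)·(-14))/155 = 494/155; b = (39·(-14) − (-1)·127)/155 = -419/155.

a = 3.19, b = -2.70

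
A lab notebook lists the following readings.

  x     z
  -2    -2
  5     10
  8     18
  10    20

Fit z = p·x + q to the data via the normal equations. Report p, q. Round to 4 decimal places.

p = 1.8912, q = 1.5710

From the data, Σx·x = 193, Σx = 21, Σ1 = 4.
Right-hand side: Σx·z = 398, Σz = 46.
So AᵀA·[p, q]ᵀ = Aᵀz: [[193, 21]; [21, 4]]·[p, q]ᵀ = [398, 46]ᵀ.
Determinant 193·4 − 21² = 331.
p = (398·4 − 21·46)/331 = 626/331; q = (193·46 − 21·398)/331 = 520/331.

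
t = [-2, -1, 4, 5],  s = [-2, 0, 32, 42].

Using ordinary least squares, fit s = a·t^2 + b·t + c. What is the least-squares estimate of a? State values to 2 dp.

a = 0.67

Sums needed: Σt^2·t^2 = 898, Σt^2·t = 180, Σt^2 = 46, Σt·t = 46, Σt = 6, Σ1 = 4.
For Aᵀs: Σt^2·s = 1554, Σt·s = 342, Σs = 72.
So AᵀA·[a, b, c]ᵀ = Aᵀs: [[898, 180, 46]; [180, 46, 6]; [46, 6, 4]]·[a, b, c]ᵀ = [1554, 342, 72]ᵀ.
Inverting the 3×3 Gram matrix, [a, b, c]ᵀ = [2/3, 160/37, 427/111]ᵀ.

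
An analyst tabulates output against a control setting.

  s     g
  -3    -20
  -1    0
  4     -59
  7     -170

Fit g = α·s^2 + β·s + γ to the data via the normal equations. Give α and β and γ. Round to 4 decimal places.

The normal equations are: 2739·α + 379·β + 75·γ = -9454;  379·α + 75·β + 7·γ = -1366;  75·α + 7·β + 4·γ = -249.
Solving the 3×3 system (Gaussian elimination) gives α = -13961/4450, β = -10849/4450, γ = 1871/2225.

α = -3.1373, β = -2.4380, γ = 0.8409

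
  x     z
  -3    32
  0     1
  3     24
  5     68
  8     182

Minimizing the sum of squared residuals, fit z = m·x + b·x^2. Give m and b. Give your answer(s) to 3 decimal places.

Compute the Gram sums: Σx·x = 107, Σx·x^2 = 637, Σx^2·x^2 = 4883.
For Mᵀz: Σx·z = 1772, Σx^2·z = 13852.
Normal equations: [[107, 637]; [637, 4883]]·[m, b]ᵀ = [1772, 13852]ᵀ.
Determinant 107·4883 − 637² = 116712.
m = (1772·4883 − 637·13852)/116712 = -7127/4863; b = (107·13852 − 637·1772)/116712 = 14725/4863.

m = -1.466, b = 3.028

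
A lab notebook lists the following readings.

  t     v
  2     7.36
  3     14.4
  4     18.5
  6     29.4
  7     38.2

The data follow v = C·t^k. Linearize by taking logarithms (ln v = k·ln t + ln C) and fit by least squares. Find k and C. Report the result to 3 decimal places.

With ln vᵢ as the transformed response and ln tᵢ as the regressor:
XᵀX = [[10.6062, 6.9157]; [6.9157, 5]], rhs = [21.5053, 14.6049]ᵀ  (here Σln t = 6.9157, Σ(ln t)² = 10.6062, Σln v = 14.6049, Σln t·ln v = 21.5053).
Slope k = (n·Σln t·ln v − Σln t·Σln v)/(n·Σ(ln t)² − (Σln t)²) = (5·21.5053 − 6.9157·14.6049)/5.2037 = 1.25352; ln C = (Σln v − k·Σln t)/n = 1.18717, so C = exp(1.18717) = 3.27780.

k = 1.254, C = 3.278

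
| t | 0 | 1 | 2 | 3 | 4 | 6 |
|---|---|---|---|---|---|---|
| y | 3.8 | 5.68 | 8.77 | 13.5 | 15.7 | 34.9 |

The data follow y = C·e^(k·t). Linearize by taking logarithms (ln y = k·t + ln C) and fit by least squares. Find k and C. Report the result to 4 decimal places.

Taking logs, ln y = k·t + ln C, so regress ln y on t.
Σt = 16.0000, Σ(t)² = 66.0000, Σln y = 14.1521, Σt·ln y = 46.2173.
Equations: 66.0000·k + 16.0000·ln C = 46.2173;  16.0000·k + 6·ln C = 14.1521.
Slope k = (n·Σt·ln y − Σt·Σln y)/(n·Σ(t)² − (Σt)²) = (6·46.2173 − 16.0000·14.1521)/140.0000 = 0.36335; ln C = (Σln y − k·Σt)/n = 1.38974, so C = exp(1.38974) = 4.01382.

k = 0.3634, C = 4.0138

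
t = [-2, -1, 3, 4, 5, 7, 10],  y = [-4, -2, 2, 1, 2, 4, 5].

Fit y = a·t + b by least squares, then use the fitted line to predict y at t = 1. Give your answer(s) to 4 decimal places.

ŷ = -0.8351

Compute the Gram sums: Σt·t = 204, Σt = 26, Σ1 = 7.
And Σt·y = 108, Σy = 8.
Δ = 204·7 − 26² = 752.
a = (108·7 − 26·8)/752 = 137/188; b = (204·8 − 26·108)/752 = -147/94.
At t = 1: ŷ = (137/188)·(1) + (-147/94)·(1) = -157/188.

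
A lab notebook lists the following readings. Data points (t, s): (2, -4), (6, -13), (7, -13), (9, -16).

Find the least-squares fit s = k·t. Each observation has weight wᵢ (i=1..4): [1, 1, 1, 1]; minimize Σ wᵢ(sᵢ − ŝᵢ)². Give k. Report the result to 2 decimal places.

The normal equations are: 170·k = -321.
(Σwᵢ·t·t = 170, Σwᵢ·t·s = -321.)
k = (-321)/170 = -1.88824.

k = -1.89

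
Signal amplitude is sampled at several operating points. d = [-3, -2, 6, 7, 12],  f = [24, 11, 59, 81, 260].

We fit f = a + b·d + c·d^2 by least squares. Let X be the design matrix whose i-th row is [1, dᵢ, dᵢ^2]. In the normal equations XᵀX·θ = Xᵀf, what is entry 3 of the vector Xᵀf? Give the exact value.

43793

Entry 3 ↔ basis d^2, so (Xᵀf)_{3} = Σᵢ (d^2)·fᵢ = (9)·(24) + (4)·(11) + (36)·(59) + (49)·(81) + (144)·(260) = 43793.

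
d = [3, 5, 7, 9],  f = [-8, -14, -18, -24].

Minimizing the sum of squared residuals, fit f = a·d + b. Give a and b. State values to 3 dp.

a = -2.600, b = -0.400

Entries of AᵀA: Σd·d = 164, Σd = 24, Σ1 = 4.
And Σd·f = -436, Σf = -64.
AᵀA·[a, b]ᵀ = Aᵀf becomes [[164, 24]; [24, 4]]·[a, b]ᵀ = [-436, -64]ᵀ.
Δ = 164·4 − 24² = 80.
a = ((-436)·4 − 24·(-64))/80 = -13/5; b = (164·(-64) − 24·(-436))/80 = -2/5.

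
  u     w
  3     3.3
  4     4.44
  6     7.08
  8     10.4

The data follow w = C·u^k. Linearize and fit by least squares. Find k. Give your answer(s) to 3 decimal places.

Linearized form: ln w = k·ln u + ln C. From the 4 transformed points,
Σln u = 6.3561, Σ(ln u)² = 10.6632, Σln w = 6.9837, Σln u·ln w = 11.7548.
Equations: 10.6632·k + 6.3561·ln C = 11.7548;  6.3561·k + 4·ln C = 6.9837.
Solving (det = 2.2529): k = 1.16747, ln C = -0.10923.

k = 1.167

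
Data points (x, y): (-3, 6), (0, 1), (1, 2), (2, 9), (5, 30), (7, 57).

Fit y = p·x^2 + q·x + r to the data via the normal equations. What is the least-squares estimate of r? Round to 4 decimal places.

r = 0.9723

Entries of MᵀM: Σx^2·x^2 = 3124, Σx^2·x = 450, Σx^2 = 88, Σx·x = 88, Σx = 12, Σ1 = 6.
Right-hand side: Σx^2·y = 3635, Σx·y = 551, Σy = 105.
Inverting the 3×3 Gram matrix, [p, q, r]ᵀ = [60969/63386, 76705/63386, 61633/63386]ᵀ.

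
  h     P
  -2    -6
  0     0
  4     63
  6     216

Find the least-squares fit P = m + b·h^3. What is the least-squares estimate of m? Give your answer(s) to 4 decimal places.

m = 0.5614

Forming MᵀM = [[4, 272]; [272, 50816]] and MᵀP = [273, 50736]ᵀ gives MᵀM·[m, b]ᵀ = MᵀP.
Determinant 4·50816 − 272² = 129280.
m = (273·50816 − 272·50736)/129280 = 567/1010; b = (4·50736 − 272·273)/129280 = 8043/8080.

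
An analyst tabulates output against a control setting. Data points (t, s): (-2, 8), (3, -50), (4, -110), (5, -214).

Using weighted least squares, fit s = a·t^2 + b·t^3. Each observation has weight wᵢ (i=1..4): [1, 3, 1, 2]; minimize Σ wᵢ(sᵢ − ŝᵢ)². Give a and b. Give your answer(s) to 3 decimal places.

a = -0.941, b = -1.520

Setting ∂/∂a … = 0 gives: 1765·a + 7971·b = -13778;  7971·a + 37597·b = -64654.
(Σwᵢ·t^2·t^2 = 1765, Σwᵢ·t^2·t^3 = 7971, Σwᵢ·t^3·t^3 = 37597, Σwᵢ·t^2·s = -13778, Σwᵢ·t^3·s = -64654.)
det = 1765·37597 − 7971² = 2821864.
a = ((-13778)·37597 − 7971·(-64654))/2821864 = -331804/352733; b = (1765·(-64654) − 7971·(-13778))/2821864 = -536234/352733.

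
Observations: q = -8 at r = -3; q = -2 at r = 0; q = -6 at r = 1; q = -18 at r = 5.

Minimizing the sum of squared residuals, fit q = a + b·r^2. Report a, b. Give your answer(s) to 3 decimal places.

AᵀA·[a, b]ᵀ = Aᵀq reads: 4·a + 35·b = -34;  35·a + 707·b = -528.
(Σ1 = 4, Σr^2 = 35, Σr^2·r^2 = 707, Σq = -34, Σr^2·q = -528.)
det = 4·707 − 35² = 1603.
a = ((-34)·707 − 35·(-528))/1603 = -794/229; b = (4·(-528) − 35·(-34))/1603 = -922/1603.

a = -3.467, b = -0.575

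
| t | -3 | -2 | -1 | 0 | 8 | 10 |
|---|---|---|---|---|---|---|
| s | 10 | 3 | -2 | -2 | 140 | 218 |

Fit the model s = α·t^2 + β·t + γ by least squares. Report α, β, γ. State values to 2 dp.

Normal-equation sums: Σt^2·t^2 = 14194, Σt^2·t = 1476, Σt^2 = 178, Σt·t = 178, Σt = 12, Σ1 = 6.
Moment sums: Σt^2·s = 30860, Σt·s = 3266, Σs = 367.
So MᵀM·[α, β, γ]ᵀ = Mᵀs: [[14194, 1476, 178]; [1476, 178, 12]; [178, 12, 6]]·[α, β, γ]ᵀ = [30860, 3266, 367]ᵀ.
Inverting the 3×3 Gram matrix, [α, β, γ]ᵀ = [51407/25340, 2138/1267, -60631/25340]ᵀ.

α = 2.03, β = 1.69, γ = -2.39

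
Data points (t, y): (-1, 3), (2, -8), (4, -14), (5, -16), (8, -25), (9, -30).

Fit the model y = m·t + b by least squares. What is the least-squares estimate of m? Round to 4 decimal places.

m = -3.1655

Sums needed: Σt·t = 191, Σt = 27, Σ1 = 6.
And Σt·y = -625, Σy = -90.
Normal equations: [[191, 27]; [27, 6]]·[m, b]ᵀ = [-625, -90]ᵀ.
Determinant 191·6 − 27² = 417.
m = ((-625)·6 − 27·(-90))/417 = -440/139; b = (191·(-90) − 27·(-625))/417 = -105/139.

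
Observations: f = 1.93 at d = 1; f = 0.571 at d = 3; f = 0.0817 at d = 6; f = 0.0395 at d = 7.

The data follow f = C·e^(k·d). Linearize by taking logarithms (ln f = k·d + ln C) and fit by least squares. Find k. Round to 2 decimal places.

k = -0.65

Let Y = ln f. Fitting Y = k·d + ln C by least squares:
AᵀA = [[95.0000, 17.0000]; [17.0000, 4]], rhs = [-38.6720, -5.6390]ᵀ  (here Σd = 17.0000, Σ(d)² = 95.0000, Σln f = -5.6390, Σd·ln f = -38.6720).
Solving (det = 91.0000): k = -0.64643, ln C = 1.33756.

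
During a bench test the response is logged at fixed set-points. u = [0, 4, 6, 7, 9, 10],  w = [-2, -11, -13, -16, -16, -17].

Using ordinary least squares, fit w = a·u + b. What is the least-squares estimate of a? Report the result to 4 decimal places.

a = -1.4848

Forming MᵀM = [[282, 36]; [36, 6]] and Mᵀw = [-548, -75]ᵀ gives MᵀM·[a, b]ᵀ = Mᵀw.
det = 282·6 − 36² = 396.
a = ((-548)·6 − 36·(-75))/396 = -49/33; b = (282·(-75) − 36·(-548))/396 = -79/22.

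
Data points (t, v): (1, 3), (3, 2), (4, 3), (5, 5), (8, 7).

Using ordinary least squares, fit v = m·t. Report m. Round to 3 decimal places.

m = 0.887

Forming AᵀA = [[115]] and Aᵀv = [102]ᵀ gives AᵀA·[m]ᵀ = Aᵀv.
Hence m = 102 / 115 ≈ 0.886957.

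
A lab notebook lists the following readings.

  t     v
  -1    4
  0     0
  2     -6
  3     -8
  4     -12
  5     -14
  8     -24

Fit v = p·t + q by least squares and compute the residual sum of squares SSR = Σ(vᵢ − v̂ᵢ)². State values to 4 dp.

Entries of XᵀX: Σt·t = 119, Σt = 21, Σ1 = 7.
Moment sums: Σt·v = -350, Σv = -60.
Determinant 119·7 − 21² = 392.
p = ((-350)·7 − 21·(-60))/392 = -85/28; q = (119·(-60) − 21·(-350))/392 = 15/28.
Residuals: 3/7, -15/28, -13/28, 4/7, -11/28, 9/14, -1/4; SSR = 23/14.

SSR = 1.6429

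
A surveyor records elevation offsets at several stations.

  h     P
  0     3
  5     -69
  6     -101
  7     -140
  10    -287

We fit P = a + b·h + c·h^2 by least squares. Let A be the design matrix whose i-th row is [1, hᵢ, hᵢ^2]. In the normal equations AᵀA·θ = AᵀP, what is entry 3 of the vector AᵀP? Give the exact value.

Entry 3 ↔ basis h^2, so (AᵀP)_{3} = Σᵢ (h^2)·Pᵢ = (0)·(3) + (25)·(-69) + (36)·(-101) + (49)·(-140) + (100)·(-287) = -40921.

-40921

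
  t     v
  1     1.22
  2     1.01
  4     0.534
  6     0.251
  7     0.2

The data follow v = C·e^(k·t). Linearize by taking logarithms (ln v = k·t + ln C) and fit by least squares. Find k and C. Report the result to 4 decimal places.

k = -0.3157, C = 1.7877

Taking logs, ln v = k·t + ln C, so regress ln v on t.
Σt = 20.0000, Σ(t)² = 106.0000, Σln v = -3.4103, Σt·ln v = -21.8506.
Normal system: [[106.0000, 20.0000]; [20.0000, 5]]·[k, ln C]ᵀ = [-21.8506, -3.4103]ᵀ.
Solving (det = 130.0000): k = -0.31575, ln C = 0.58092, so C = exp(0.58092) = 1.78768.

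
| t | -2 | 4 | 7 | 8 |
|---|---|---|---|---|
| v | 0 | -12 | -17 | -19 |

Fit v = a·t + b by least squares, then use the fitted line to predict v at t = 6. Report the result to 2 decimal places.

With design matrix A, AᵀA = [[133, 17]; [17, 4]] and Aᵀv = [-319, -48]ᵀ.
Eliminating b: 4·(row 1) − 17·(row 2) gives 243·a = 4·(-319) − 17·(-48) = -460, so a = -460/243.
Then b = ((-48) − 17·(-460/243))/4 = -961/243.
At t = 6: v̂ = (-460/243)·(6) + (-961/243)·(1) = -3721/243.

v̂ = -15.31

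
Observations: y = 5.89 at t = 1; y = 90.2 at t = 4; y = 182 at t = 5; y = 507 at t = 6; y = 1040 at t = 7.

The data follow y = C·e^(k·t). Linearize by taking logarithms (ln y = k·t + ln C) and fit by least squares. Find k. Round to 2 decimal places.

Taking logs, ln y = k·t + ln C, so regress ln y on t.
Σt = 23.0000, Σ(t)² = 127.0000, Σln y = 24.6548, Σt·ln y = 131.8013.
Equations: 127.0000·k + 23.0000·ln C = 131.8013;  23.0000·k + 5·ln C = 24.6548.
Δ = 127.0000·5 − (23.0000)² = 106.0000; k = (131.8013·5 − 23.0000·24.6548)/106.0000 = 0.86742, ln C = (127.0000·24.6548 − 23.0000·131.8013)/106.0000 = 0.94082.

k = 0.87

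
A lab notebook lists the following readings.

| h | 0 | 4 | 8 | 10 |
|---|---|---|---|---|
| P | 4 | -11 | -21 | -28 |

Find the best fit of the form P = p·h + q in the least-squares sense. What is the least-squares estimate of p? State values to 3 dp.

p = -3.119

Normal-equation sums: Σh·h = 180, Σh = 22, Σ1 = 4.
Right-hand side: Σh·P = -492, ΣP = -56.
XᵀX·[p, q]ᵀ = XᵀP becomes [[180, 22]; [22, 4]]·[p, q]ᵀ = [-492, -56]ᵀ.
Δ = 180·4 − 22² = 236.
p = ((-492)·4 − 22·(-56))/236 = -184/59; q = (180·(-56) − 22·(-492))/236 = 186/59.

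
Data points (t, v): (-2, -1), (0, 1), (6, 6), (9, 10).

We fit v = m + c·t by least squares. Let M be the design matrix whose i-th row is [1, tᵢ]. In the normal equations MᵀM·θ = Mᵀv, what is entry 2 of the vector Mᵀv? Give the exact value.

Entry 2 ↔ basis t, so (Mᵀv)_{2} = Σᵢ (t)·vᵢ = (-2)·(-1) + (0)·(1) + (6)·(6) + (9)·(10) = 128.

128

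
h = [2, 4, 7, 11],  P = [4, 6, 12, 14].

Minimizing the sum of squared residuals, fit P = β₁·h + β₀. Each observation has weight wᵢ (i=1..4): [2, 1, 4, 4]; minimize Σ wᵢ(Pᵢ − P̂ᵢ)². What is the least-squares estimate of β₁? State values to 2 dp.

From the data, Σwᵢ·h·h = 704, Σwᵢ·h = 80, Σwᵢ·1 = 11.
Right-hand side: Σwᵢ·h·P = 992, Σwᵢ·P = 118.
det = 704·11 − 80² = 1344.
β₁ = (992·11 − 80·118)/1344 = 23/21; β₀ = (704·118 − 80·992)/1344 = 58/21.

β₁ = 1.10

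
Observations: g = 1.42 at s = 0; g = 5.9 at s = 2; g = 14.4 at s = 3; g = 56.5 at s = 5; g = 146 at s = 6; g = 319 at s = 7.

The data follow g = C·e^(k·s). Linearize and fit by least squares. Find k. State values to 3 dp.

k = 0.773

With ln gᵢ as the transformed response and sᵢ as the regressor:
XᵀX = [[123.0000, 23.0000]; [23.0000, 6]], rhs = [101.9808, 19.5759]ᵀ  (here Σs = 23.0000, Σ(s)² = 123.0000, Σln g = 19.5759, Σs·ln g = 101.9808).
Δ = 123.0000·6 − (23.0000)² = 209.0000; k = (101.9808·6 − 23.0000·19.5759)/209.0000 = 0.77339, ln C = (123.0000·19.5759 − 23.0000·101.9808)/209.0000 = 0.29797.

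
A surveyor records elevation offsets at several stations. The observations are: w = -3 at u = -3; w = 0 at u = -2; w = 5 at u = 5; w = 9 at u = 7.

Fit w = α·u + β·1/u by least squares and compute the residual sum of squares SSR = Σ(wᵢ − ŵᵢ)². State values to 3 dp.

SSR = 1.049

With design matrix M, MᵀM = [[87, 4]; [4, 18589/44100]] and Mᵀw = [97, 23/7]ᵀ.
det = 87·(18589/44100) − 4² = 303881/14700.
α = (97·(18589/44100) − 4·(23/7))/(303881/14700) = 1223533/911643; β = (87·(23/7) − 4·97)/(303881/14700) = -1501500/303881.
Residuals: -188610/303881, 194816/911643, -658550/911643, 283556/911643; SSR = 956744/911643.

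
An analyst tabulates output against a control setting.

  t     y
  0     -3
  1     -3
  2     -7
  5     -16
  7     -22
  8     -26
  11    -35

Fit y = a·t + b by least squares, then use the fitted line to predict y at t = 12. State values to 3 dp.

ŷ = -37.676

MᵀM·[a, b]ᵀ = Mᵀy reads: 264·a + 34·b = -844;  34·a + 7·b = -112.
(Σt·t = 264, Σt = 34, Σ1 = 7, Σt·y = -844, Σy = -112.)
Eliminating b: 7·(row 1) − 34·(row 2) gives 692·a = 7·(-844) − 34·(-112) = -2100, so a = -525/173.
Then b = ((-112) − 34·(-525/173))/7 = -218/173.
At t = 12: ŷ = (-525/173)·(12) + (-218/173)·(1) = -6518/173.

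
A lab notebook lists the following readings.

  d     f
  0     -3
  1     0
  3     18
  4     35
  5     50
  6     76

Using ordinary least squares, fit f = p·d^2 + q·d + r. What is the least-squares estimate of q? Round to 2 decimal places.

q = 1.14

Entries of MᵀM: Σd^2·d^2 = 2259, Σd^2·d = 433, Σd^2 = 87, Σd·d = 87, Σd = 19, Σ1 = 6.
And Σd^2·f = 4708, Σd·f = 900, Σf = 176.
Normal equations: [[2259, 433, 87]; [433, 87, 19]; [87, 19, 6]]·[p, q, r]ᵀ = [4708, 900, 176]ᵀ.
Row-reducing yields p = 208/105, q = 8/7, r = -316/105.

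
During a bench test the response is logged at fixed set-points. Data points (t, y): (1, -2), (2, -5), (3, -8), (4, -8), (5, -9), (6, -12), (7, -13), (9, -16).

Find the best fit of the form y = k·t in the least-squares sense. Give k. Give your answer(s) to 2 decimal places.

k = -1.90

The normal system MᵀM·[k]ᵀ = Mᵀy is [[221]]·[k]ᵀ = [-420]ᵀ.
Hence k = -420 / 221 ≈ -1.90045.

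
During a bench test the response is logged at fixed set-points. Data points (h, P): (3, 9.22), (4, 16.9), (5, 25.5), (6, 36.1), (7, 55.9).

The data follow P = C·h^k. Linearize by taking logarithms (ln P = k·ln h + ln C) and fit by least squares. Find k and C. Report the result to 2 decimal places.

k = 2.07, C = 0.94

Taking logs, ln P = k·ln h + ln C, so regress ln P on ln h.
Σln h = 7.8320, Σ(ln h)² = 12.7160, Σln P = 15.8972, Σln h·ln P = 25.8276.
Equations: 12.7160·k + 7.8320·ln C = 25.8276;  7.8320·k + 5·ln C = 15.8972.
Solving (det = 2.2397): k = 2.06769, ln C = -0.05939, so C = exp(-0.05939) = 0.94234.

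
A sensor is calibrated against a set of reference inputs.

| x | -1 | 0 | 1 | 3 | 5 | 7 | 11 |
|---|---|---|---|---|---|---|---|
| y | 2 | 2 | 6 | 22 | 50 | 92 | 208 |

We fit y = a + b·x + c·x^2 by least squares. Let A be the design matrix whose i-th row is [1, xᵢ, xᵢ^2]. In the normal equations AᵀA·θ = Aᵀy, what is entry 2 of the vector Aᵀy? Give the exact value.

3252

Entry 2 ↔ basis x, so (Aᵀy)_{2} = Σᵢ (x)·yᵢ = (-1)·(2) + (0)·(2) + (1)·(6) + (3)·(22) + (5)·(50) + (7)·(92) + (11)·(208) = 3252.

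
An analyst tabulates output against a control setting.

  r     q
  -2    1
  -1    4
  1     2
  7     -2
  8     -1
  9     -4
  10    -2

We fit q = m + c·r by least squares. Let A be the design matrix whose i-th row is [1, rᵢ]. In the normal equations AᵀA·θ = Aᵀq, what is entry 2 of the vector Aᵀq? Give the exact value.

Entry 2 ↔ basis r, so (Aᵀq)_{2} = Σᵢ (r)·qᵢ = (-2)·(1) + (-1)·(4) + (1)·(2) + (7)·(-2) + (8)·(-1) + (9)·(-4) + (10)·(-2) = -82.

-82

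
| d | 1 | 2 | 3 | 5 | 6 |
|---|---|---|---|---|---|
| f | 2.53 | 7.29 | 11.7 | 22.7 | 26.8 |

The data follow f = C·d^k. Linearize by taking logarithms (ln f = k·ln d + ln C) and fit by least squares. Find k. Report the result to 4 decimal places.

With ln fᵢ as the transformed response and ln dᵢ as the regressor:
Σln d = 5.1930, Σ(ln d)² = 7.4881, Σln f = 11.7851, Σln d·ln f = 14.9964.
Equations: 7.4881·k + 5.1930·ln C = 14.9964;  5.1930·k + 5·ln C = 11.7851.
Slope k = (n·Σln d·ln f − Σln d·Σln f)/(n·Σ(ln d)² − (Σln d)²) = (5·14.9964 − 5.1930·11.7851)/10.4737 = 1.31590; ln C = (Σln f − k·Σln d)/n = 0.99033.

k = 1.3159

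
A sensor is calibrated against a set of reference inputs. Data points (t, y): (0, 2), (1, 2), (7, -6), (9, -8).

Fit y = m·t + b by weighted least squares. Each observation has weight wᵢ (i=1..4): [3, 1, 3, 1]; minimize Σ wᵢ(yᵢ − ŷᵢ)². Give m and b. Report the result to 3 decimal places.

Normal-equation sums: Σwᵢ·t·t = 229, Σwᵢ·t = 31, Σwᵢ·1 = 8.
For XᵀWy: Σwᵢ·t·y = -196, Σwᵢ·y = -18.
det = 229·8 − 31² = 871.
m = ((-196)·8 − 31·(-18))/871 = -1010/871; b = (229·(-18) − 31·(-196))/871 = 1954/871.

m = -1.160, b = 2.243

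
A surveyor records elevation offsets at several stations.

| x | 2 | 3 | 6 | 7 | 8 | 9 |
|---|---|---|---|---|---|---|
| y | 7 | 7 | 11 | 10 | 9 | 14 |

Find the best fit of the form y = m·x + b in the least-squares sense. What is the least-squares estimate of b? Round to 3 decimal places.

Normal-equation sums: Σx·x = 243, Σx = 35, Σ1 = 6.
Right-hand side: Σx·y = 369, Σy = 58.
Normal equations: [[243, 35]; [35, 6]]·[m, b]ᵀ = [369, 58]ᵀ.
det = 243·6 − 35² = 233.
m = (369·6 − 35·58)/233 = 184/233; b = (243·58 − 35·369)/233 = 1179/233.

b = 5.060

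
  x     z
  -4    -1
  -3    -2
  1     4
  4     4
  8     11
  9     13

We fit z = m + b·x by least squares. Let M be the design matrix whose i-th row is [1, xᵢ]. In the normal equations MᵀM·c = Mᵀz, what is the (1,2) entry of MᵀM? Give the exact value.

Row 1 ↔ basis 1, column 2 ↔ basis x, so (MᵀM)_{1,2} = Σᵢ x = (1)·(-4) + (1)·(-3) + (1)·(1) + (1)·(4) + (1)·(8) + (1)·(9) = 15.

15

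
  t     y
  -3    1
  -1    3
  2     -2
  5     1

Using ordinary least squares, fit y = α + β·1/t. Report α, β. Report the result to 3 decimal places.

α = 0.305, β = -2.812

XᵀX·[α, β]ᵀ = Xᵀy reads: 4·α + (-19/30)·β = 3;  (-19/30)·α + (1261/900)·β = -62/15.
(Σ1 = 4, Σ1/t = -19/30, Σ1/t·1/t = 1261/900, Σy = 3, Σ1/t·y = -62/15.)
Eliminating β: (1261/900)·(row 1) − (-19/30)·(row 2) gives (1561/300)·α = (1261/900)·3 − (-19/30)·(-62/15) = 1427/900, so α = 1427/4683.
Then β = ((-62/15) − (-19/30)·(1427/4683))/(1261/900) = -4390/1561.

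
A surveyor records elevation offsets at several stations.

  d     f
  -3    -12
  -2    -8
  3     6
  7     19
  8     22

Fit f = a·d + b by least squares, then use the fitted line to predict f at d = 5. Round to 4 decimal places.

Normal-equation sums: Σd·d = 135, Σd = 13, Σ1 = 5.
Moment sums: Σd·f = 379, Σf = 27.
XᵀX·[a, b]ᵀ = Xᵀf becomes [[135, 13]; [13, 5]]·[a, b]ᵀ = [379, 27]ᵀ.
Δ = 135·5 − 13² = 506.
a = (379·5 − 13·27)/506 = 772/253; b = (135·27 − 13·379)/506 = -641/253.
At d = 5: f̂ = (772/253)·(5) + (-641/253)·(1) = 3219/253.

f̂ = 12.7233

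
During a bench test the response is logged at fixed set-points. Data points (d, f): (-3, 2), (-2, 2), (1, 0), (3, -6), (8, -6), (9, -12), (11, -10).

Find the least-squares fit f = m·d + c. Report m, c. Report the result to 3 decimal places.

Setting ∂/∂m … = 0 gives: 289·m + 27·c = -294;  27·m + 7·c = -30.
(Σd·d = 289, Σd = 27, Σ1 = 7, Σd·f = -294, Σf = -30.)
det = 289·7 − 27² = 1294.
m = ((-294)·7 − 27·(-30))/1294 = -624/647; c = (289·(-30) − 27·(-294))/1294 = -366/647.

m = -0.964, c = -0.566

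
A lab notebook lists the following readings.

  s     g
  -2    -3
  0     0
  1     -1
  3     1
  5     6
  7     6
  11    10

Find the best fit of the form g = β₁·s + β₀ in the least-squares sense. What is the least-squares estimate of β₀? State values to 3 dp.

β₀ = -0.930

Entries of AᵀA: Σs·s = 209, Σs = 25, Σ1 = 7.
Right-hand side: Σs·g = 190, Σg = 19.
AᵀA·[β₁, β₀]ᵀ = Aᵀg becomes [[209, 25]; [25, 7]]·[β₁, β₀]ᵀ = [190, 19]ᵀ.
Eliminating β₀: 7·(row 1) − 25·(row 2) gives 838·β₁ = 7·190 − 25·19 = 855, so β₁ = 855/838.
Then β₀ = (19 − 25·(855/838))/7 = -779/838.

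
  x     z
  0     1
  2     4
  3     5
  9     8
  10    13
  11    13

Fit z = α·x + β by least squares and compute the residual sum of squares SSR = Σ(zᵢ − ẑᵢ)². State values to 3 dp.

Compute the Gram sums: Σx·x = 315, Σx = 35, Σ1 = 6.
Right-hand side: Σx·z = 368, Σz = 44.
So MᵀM·[α, β]ᵀ = Mᵀz: [[315, 35]; [35, 6]]·[α, β]ᵀ = [368, 44]ᵀ.
Δ = 315·6 − 35² = 665.
α = (368·6 − 35·44)/665 = 668/665; β = (315·44 − 35·368)/665 = 28/19.
Residuals: -9/19, 344/665, 341/665, -88/35, 197/133, 317/665; SSR = 6316/665.

SSR = 9.498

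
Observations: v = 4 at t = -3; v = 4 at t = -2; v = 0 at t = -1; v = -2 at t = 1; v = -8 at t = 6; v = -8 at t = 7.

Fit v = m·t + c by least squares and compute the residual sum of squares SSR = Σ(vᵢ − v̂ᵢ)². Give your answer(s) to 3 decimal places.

SSR = 5.239

Forming AᵀA = [[100, 8]; [8, 6]] and Aᵀv = [-126, -10]ᵀ gives AᵀA·[m, c]ᵀ = Aᵀv.
det = 100·6 − 8² = 536.
m = ((-126)·6 − 8·(-10))/536 = -169/134; c = (100·(-10) − 8·(-126))/536 = 1/67.
Residuals: 27/134, 98/67, -171/134, -101/134, -30/67, 109/134; SSR = 351/67.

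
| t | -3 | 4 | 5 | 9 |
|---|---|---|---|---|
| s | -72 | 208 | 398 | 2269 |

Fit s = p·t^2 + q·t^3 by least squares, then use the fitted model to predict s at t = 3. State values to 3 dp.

ŝ = 89.614

Entries of AᵀA: Σt^2·t^2 = 7523, Σt^2·t^3 = 62955, Σt^3·t^3 = 551891.
And Σt^2·s = 196419, Σt^3·s = 1719107.
Normal equations: [[7523, 62955]; [62955, 551891]]·[p, q]ᵀ = [196419, 1719107]ᵀ.
Δ = 7523·551891 − 62955² = 188543968.
p = (196419·551891 − 62955·1719107)/188543968 = 21937143/23567996; q = (7523·1719107 − 62955·196419)/188543968 = 70910477/23567996.
At t = 3: ŝ = (21937143/23567996)·(9) + (70910477/23567996)·(27) = 1056008583/11783998.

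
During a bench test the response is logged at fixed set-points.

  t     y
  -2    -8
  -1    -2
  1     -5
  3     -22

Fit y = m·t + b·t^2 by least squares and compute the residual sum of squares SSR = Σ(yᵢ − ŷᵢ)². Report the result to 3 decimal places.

From the data, Σt·t = 15, Σt·t^2 = 19, Σt^2·t^2 = 99.
Right-hand side: Σt·y = -53, Σt^2·y = -237.
So XᵀX·[m, b]ᵀ = Xᵀy: [[15, 19]; [19, 99]]·[m, b]ᵀ = [-53, -237]ᵀ.
Eliminating b: 99·(row 1) − 19·(row 2) gives 1124·m = 99·(-53) − 19·(-237) = -744, so m = -186/281.
Then b = ((-237) − 19·(-186/281))/99 = -637/281.
Residuals: -72/281, -111/281, -582/281, 109/281; SSR = 1310/281.

SSR = 4.662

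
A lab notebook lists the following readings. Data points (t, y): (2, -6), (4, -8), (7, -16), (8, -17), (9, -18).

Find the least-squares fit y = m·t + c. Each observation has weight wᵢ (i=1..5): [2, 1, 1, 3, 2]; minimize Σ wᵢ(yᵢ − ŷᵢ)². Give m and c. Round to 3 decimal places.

Entries of MᵀWM: Σwᵢ·t·t = 427, Σwᵢ·t = 57, Σwᵢ·1 = 9.
For MᵀWy: Σwᵢ·t·y = -900, Σwᵢ·y = -123.
Normal equations: [[427, 57]; [57, 9]]·[m, c]ᵀ = [-900, -123]ᵀ.
Δ = 427·9 − 57² = 594.
m = ((-900)·9 − 57·(-123))/594 = -11/6; c = (427·(-123) − 57·(-900))/594 = -37/18.

m = -1.833, c = -2.056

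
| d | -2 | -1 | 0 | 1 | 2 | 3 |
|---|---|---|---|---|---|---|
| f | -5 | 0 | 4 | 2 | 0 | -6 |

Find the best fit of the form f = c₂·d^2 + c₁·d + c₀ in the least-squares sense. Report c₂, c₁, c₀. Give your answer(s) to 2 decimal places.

Entries of AᵀA: Σd^2·d^2 = 115, Σd^2·d = 27, Σd^2 = 19, Σd·d = 19, Σd = 3, Σ1 = 6.
Right-hand side: Σd^2·f = -72, Σd·f = -6, Σf = -5.
So AᵀA·[c₂, c₁, c₀]ᵀ = Aᵀf: [[115, 27, 19]; [27, 19, 3]; [19, 3, 6]]·[c₂, c₁, c₀]ᵀ = [-72, -6, -5]ᵀ.
Inverting the 3×3 Gram matrix, [c₂, c₁, c₀]ᵀ = [-79/56, 339/280, 106/35]ᵀ.

c₂ = -1.41, c₁ = 1.21, c₀ = 3.03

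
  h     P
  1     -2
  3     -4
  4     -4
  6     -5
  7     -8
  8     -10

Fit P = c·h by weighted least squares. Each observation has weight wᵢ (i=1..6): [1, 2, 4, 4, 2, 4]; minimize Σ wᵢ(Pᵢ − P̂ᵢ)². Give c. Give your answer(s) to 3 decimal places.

Setting ∂/∂c … = 0 gives: 581·c = -642.
Hence c = -642 / 581 ≈ -1.10499.

c = -1.105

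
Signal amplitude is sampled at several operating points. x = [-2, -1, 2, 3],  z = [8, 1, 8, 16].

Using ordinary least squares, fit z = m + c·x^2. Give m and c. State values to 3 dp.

The normal system MᵀM·[m, c]ᵀ = Mᵀz is [[4, 18]; [18, 114]]·[m, c]ᵀ = [33, 209]ᵀ.
det = 4·114 − 18² = 132.
m = (33·114 − 18·209)/132 = 0; c = (4·209 − 18·33)/132 = 11/6.

m = 0.000, c = 1.833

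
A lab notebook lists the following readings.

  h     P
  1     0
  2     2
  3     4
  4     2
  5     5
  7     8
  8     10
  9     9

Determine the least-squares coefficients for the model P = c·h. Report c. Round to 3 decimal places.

c = 1.068

Entries of AᵀA: Σh·h = 249.
And Σh·P = 266.
Normal equations: [[249]]·[c]ᵀ = [266]ᵀ.
Hence c = 266 / 249 ≈ 1.06827.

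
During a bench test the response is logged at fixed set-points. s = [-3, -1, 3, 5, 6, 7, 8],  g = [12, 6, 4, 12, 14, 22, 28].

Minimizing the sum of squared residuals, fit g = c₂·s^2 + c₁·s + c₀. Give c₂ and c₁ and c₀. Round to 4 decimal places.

c₂ = 0.5412, c₁ = -1.2696, c₀ = 3.6135

The normal system AᵀA·[c₂, c₁, c₀]ᵀ = Aᵀg is [[8581, 1195, 193]; [1195, 193, 25]; [193, 25, 7]]·[c₂, c₁, c₀]ᵀ = [3824, 492, 98]ᵀ.
Row-reducing yields c₂ = 3713/6861, c₁ = -8711/6861, c₀ = 8264/2287.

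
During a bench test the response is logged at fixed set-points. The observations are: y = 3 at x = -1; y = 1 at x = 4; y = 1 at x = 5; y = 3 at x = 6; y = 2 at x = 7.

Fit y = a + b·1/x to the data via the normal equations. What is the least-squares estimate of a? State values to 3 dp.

a = 1.946

Entries of MᵀM: Σ1 = 5, Σ1/x = -101/420, Σ1/x·1/x = 202981/176400.
And Σy = 10, Σ1/x·y = -247/140.
Eliminating b: (202981/176400)·(row 1) − (-101/420)·(row 2) gives (62794/11025)·a = (202981/176400)·10 − (-101/420)·(-247/140) = 1954969/176400, so a = 1954969/1004704.
Then b = ((-247/140) − (-101/420)·(1954969/1004704))/(202981/176400) = -282975/251176.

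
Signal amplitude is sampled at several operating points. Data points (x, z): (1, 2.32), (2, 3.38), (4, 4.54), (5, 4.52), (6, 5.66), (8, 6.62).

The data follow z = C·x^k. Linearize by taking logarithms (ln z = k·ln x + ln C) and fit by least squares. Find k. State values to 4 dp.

k = 0.4791

Taking logs, ln z = k·ln x + ln C, so regress ln z on ln x.
Σln x = 7.5601, Σ(ln x)² = 12.5270, Σln z = 8.7044, Σln x·ln z = 12.4056.
Equations: 12.5270·k + 7.5601·ln C = 12.4056;  7.5601·k + 6·ln C = 8.7044.
Δ = 12.5270·6 − (7.5601)² = 18.0074; k = (12.4056·6 − 7.5601·8.7044)/18.0074 = 0.47912, ln C = (12.5270·8.7044 − 7.5601·12.4056)/18.0074 = 0.84704.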